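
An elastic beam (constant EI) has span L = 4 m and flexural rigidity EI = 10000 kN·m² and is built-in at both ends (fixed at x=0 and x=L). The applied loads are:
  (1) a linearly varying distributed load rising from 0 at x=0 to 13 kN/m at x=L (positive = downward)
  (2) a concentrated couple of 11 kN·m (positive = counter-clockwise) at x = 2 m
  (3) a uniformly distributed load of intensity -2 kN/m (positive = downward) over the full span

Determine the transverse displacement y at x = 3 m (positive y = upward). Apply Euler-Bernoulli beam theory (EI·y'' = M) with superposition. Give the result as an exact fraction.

y(3) = -199/1600000 m

Load 1 — triangular load w₀=13 kN/m (0→w₀ over full span):
  y_1 = -w₀x²(L-x)²(x+2L)/(120LEI) = -13·3²·(4-3)²·(3+2·4)/(120·4·10000) = -429/1600000 m
Load 2 — applied couple M₀=11 kN·m at a=2 m (b=L-a=2):
  y_2 = (R_Ax³/6 - M_Ax²/2 - M₀(x-a)²/2)/EI  [x>a] with R_A=33/8, M_A=11/4 = ((33/8)·3³/6 - (11/4)·3²/2 - 11·(3-2)²/2)/10000 = 11/160000 m
Load 3 — uniform load w=-2 kN/m over full span:
  y_3 = -wx²(L-x)²/(24EI) = -(-2)·3²·(4-3)²/(24·10000) = 3/40000 m
Superposition: y = Σ y_i = -199/1600000 m ≈ -0.000124 m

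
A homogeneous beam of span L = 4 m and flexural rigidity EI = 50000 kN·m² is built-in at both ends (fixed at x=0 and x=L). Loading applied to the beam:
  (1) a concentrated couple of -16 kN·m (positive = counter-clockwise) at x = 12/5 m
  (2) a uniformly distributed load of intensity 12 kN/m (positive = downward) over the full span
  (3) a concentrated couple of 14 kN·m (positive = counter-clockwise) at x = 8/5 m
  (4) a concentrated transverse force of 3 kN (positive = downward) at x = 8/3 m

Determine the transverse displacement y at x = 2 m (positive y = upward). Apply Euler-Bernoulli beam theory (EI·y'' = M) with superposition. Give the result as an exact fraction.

Load 1 — applied couple M₀=-16 kN·m at a=12/5 m (b=L-a=8/5):
  y_1 = (R_Ax³/6 - M_Ax²/2)/EI  [x≤a] with R_A=-144/25, M_A=-128/25 = ((-144/25)·2³/6 - (-128/25)·2²/2)/50000 = 4/78125 m
Load 2 — uniform load w=12 kN/m over full span:
  y_2 = -wx²(L-x)²/(24EI) = -12·2²·(4-2)²/(24·50000) = -1/6250 m
Load 3 — applied couple M₀=14 kN·m at a=8/5 m (b=L-a=12/5):
  y_3 = (R_Ax³/6 - M_Ax²/2 - M₀(x-a)²/2)/EI  [x>a] with R_A=126/25, M_A=42/25 = ((126/25)·2³/6 - (42/25)·2²/2 - 14·(2-(8/5))²/2)/50000 = 7/156250 m
Load 4 — point force P=3 kN at a=8/3 m (b=L-a=4/3):
  y_4 = -Pb²x²(3aL-(3a+b)x)/(6L³EI)  [x≤a] = -3·(4/3)²·2²·(3·(8/3)·4-(3·(8/3)+(4/3))·2)/(6·4³·50000) = -1/67500 m
Superposition: y = Σ y_i = -133/1687500 m ≈ -0.000079 m

y(2) = -133/1687500 m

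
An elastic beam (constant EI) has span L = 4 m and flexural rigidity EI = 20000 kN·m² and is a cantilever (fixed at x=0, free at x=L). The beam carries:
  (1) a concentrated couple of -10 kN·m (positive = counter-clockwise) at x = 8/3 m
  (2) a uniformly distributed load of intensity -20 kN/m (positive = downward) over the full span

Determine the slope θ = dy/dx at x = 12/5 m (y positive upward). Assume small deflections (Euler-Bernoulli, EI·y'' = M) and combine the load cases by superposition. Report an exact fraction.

Load 1 — applied couple M₀=-10 kN·m at a=8/3 m (b=L-a=4/3):
  θ_1 = M₀x/EI  [x≤a] = (-10)·(12/5)/20000 = -3/2500 rad
Load 2 — uniform load w=-20 kN/m over full span:
  θ_2 = -wx(x²-3Lx+3L²)/(6EI) = -(-20)·(12/5)·((12/5)²-3·4·(12/5)+3·4²)/(6·20000) = 156/15625 rad
Superposition: θ = Σ θ_i = 549/62500 rad ≈ 0.008784 rad

θ(12/5) = 549/62500 rad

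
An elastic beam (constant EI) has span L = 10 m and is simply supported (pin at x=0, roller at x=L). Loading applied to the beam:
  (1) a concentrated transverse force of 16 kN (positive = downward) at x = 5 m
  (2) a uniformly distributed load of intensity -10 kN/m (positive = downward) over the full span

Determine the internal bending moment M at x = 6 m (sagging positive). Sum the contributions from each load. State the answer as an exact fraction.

M(6) = -88 kN·m

Load 1 — point force P=16 kN at a=5 m (b=L-a=5):
  M_1 = Pa(L-x)/L  [x>a] = 16·5·(10-6)/10 = 32 kN·m
Load 2 — uniform load w=-10 kN/m over full span:
  M_2 = wx(L-x)/2 = (-10)·6·(10-6)/2 = -120 kN·m
Superposition: M = Σ M_i = -88 kN·m ≈ -88.000000 kN·m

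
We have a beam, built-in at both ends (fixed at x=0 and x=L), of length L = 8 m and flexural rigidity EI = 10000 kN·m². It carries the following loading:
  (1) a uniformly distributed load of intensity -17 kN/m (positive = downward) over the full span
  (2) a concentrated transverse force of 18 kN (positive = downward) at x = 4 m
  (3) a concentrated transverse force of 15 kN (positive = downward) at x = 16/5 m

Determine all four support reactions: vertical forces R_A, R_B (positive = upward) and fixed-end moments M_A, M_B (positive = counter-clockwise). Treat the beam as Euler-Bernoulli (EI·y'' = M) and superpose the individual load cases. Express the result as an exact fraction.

Load 1 — uniform load w=-17 kN/m over full span:
  R_A = wL/2 = (-17)·8/2 = -68 kN
  M_A = wL²/12 = (-17)·8²/12 = -272/3 kN·m
  R_B = wL/2 = (-17)·8/2 = -68 kN
  M_B = -wL²/12 = -(-17)·8²/12 = 272/3 kN·m
Load 2 — point force P=18 kN at a=4 m (b=L-a=4):
  R_A = Pb²(3a+b)/L³ = 18·4²·(3·4+4)/8³ = 9 kN
  M_A = Pab²/L² = 18·4·4²/8² = 18 kN·m
  R_B = Pa²(a+3b)/L³ = 18·4²·(4+3·4)/8³ = 9 kN
  M_B = -Pa²b/L² = -18·4²·4/8² = -18 kN·m
Load 3 — point force P=15 kN at a=16/5 m (b=L-a=24/5):
  R_A = Pb²(3a+b)/L³ = 15·(24/5)²·(3·(16/5)+(24/5))/8³ = 243/25 kN
  M_A = Pab²/L² = 15·(16/5)·(24/5)²/8² = 432/25 kN·m
  R_B = Pa²(a+3b)/L³ = 15·(16/5)²·((16/5)+3·(24/5))/8³ = 132/25 kN
  M_B = -Pa²b/L² = -15·(16/5)²·(24/5)/8² = -288/25 kN·m
Superposition: R_A = -1232/25 kN, M_A = -4154/75 kN·m, R_B = -1343/25 kN, M_B = 4586/75 kN·m

R_A = -1232/25 kN, M_A = -4154/75 kN·m, R_B = -1343/25 kN, M_B = 4586/75 kN·m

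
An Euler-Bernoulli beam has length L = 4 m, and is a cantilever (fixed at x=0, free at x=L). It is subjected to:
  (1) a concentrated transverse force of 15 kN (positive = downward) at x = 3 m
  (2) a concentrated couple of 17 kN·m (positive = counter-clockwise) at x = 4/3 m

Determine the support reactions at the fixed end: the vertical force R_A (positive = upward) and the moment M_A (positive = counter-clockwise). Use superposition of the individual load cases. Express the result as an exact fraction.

R_A = 15 kN, M_A = 28 kN·m

Load 1 — point force P=15 kN at a=3 m (b=L-a=1):
  R_A = P = 15 kN
  M_A = Pa = 15·3 = 45 kN·m
Load 2 — applied couple M₀=17 kN·m at a=4/3 m (b=L-a=8/3):
  R_A = 0 kN
  M_A = -M₀ = -17 kN·m
Superposition: R_A = 15 kN, M_A = 28 kN·m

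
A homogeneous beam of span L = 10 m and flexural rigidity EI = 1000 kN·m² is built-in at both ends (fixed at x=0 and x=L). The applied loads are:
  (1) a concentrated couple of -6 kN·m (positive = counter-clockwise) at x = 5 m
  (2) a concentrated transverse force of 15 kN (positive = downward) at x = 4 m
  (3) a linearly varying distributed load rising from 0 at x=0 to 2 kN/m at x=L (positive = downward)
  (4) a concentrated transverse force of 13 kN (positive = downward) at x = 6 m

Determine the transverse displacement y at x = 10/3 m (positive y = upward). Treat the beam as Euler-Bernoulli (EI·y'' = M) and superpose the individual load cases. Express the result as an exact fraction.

y(10/3) = -85667/729000 m

Load 1 — applied couple M₀=-6 kN·m at a=5 m (b=L-a=5):
  y_1 = (R_Ax³/6 - M_Ax²/2)/EI  [x≤a] with R_A=-9/10, M_A=-3/2 = ((-9/10)·(10/3)³/6 - (-3/2)·(10/3)²/2)/1000 = 1/360 m
Load 2 — point force P=15 kN at a=4 m (b=L-a=6):
  y_2 = -Pb²x²(3aL-(3a+b)x)/(6L³EI)  [x≤a] = -15·6²·(10/3)²·(3·4·10-(3·4+6)·(10/3))/(6·10³·1000) = -3/50 m
Load 3 — triangular load w₀=2 kN/m (0→w₀ over full span):
  y_3 = -w₀x²(L-x)²(x+2L)/(120LEI) = -2·(10/3)²·(10-(10/3))²·((10/3)+2·10)/(120·10·1000) = -14/729 m
Load 4 — point force P=13 kN at a=6 m (b=L-a=4):
  y_4 = -Pb²x²(3aL-(3a+b)x)/(6L³EI)  [x≤a] = -13·4²·(10/3)²·(3·6·10-(3·6+4)·(10/3))/(6·10³·1000) = -416/10125 m
Superposition: y = Σ y_i = -85667/729000 m ≈ -0.117513 m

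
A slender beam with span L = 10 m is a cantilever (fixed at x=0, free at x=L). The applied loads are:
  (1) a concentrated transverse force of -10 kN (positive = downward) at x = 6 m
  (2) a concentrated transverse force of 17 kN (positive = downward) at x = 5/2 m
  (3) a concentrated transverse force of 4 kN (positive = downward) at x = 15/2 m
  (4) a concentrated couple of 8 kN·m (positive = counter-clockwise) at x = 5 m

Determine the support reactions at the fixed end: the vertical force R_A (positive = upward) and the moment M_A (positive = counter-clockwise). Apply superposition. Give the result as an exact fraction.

Load 1 — point force P=-10 kN at a=6 m (b=L-a=4):
  R_A = P = (-10) = -10 kN
  M_A = Pa = (-10)·6 = -60 kN·m
Load 2 — point force P=17 kN at a=5/2 m (b=L-a=15/2):
  R_A = P = 17 kN
  M_A = Pa = 17·(5/2) = 85/2 kN·m
Load 3 — point force P=4 kN at a=15/2 m (b=L-a=5/2):
  R_A = P = 4 kN
  M_A = Pa = 4·(15/2) = 30 kN·m
Load 4 — applied couple M₀=8 kN·m at a=5 m (b=L-a=5):
  R_A = 0 kN
  M_A = -M₀ = -8 kN·m
Superposition: R_A = 11 kN, M_A = 9/2 kN·m

R_A = 11 kN, M_A = 9/2 kN·m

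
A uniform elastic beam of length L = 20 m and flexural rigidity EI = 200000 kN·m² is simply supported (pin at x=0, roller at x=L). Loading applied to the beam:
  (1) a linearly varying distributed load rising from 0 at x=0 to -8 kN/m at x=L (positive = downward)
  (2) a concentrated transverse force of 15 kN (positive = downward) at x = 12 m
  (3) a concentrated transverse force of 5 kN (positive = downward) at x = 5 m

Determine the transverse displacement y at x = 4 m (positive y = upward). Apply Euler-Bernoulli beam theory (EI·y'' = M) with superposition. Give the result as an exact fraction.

Load 1 — triangular load w₀=-8 kN/m (0→w₀ over full span):
  y_1 = -w₀x(7L⁴-10L²x²+3x⁴)/(360LEI) = -(-8)·4·(7·20⁴-10·20²·4²+3·4⁴)/(360·20·200000) = 5504/234375 m
Load 2 — point force P=15 kN at a=12 m (b=L-a=8):
  y_2 = -Pbx(L²-b²-x²)/(6LEI)  [x≤a] = -15·8·4·(20²-8²-4²)/(6·20·200000) = -4/625 m
Load 3 — point force P=5 kN at a=5 m (b=L-a=15):
  y_3 = -Pbx(L²-b²-x²)/(6LEI)  [x≤a] = -5·15·4·(20²-15²-4²)/(6·20·200000) = -159/80000 m
Superposition: y = Σ y_i = 452887/30000000 m ≈ 0.015096 m

y(4) = 452887/30000000 m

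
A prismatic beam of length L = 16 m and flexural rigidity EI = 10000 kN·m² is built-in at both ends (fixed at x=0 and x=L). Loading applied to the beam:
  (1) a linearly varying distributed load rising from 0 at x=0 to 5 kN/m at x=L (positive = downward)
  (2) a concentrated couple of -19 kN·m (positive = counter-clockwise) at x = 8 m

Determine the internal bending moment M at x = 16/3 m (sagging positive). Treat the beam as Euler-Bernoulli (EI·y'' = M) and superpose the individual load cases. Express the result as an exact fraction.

M(16/3) = 2813/324 kN·m

Load 1 — triangular load w₀=5 kN/m (0→w₀ over full span):
  M_1 = 3w₀Lx/20 - w₀L²/30 - w₀x³/(6L) = 3·5·16·(16/3)/20 - 5·16²/30 - 5·(16/3)³/(6·16) = 1088/81 kN·m
Load 2 — applied couple M₀=-19 kN·m at a=8 m (b=L-a=8):
  M_2 = R_Ax - M_A  [x≤a] with R_A=-57/32, M_A=-19/4 = (-57/32)·(16/3) - (-19/4) = -19/4 kN·m
Superposition: M = Σ M_i = 2813/324 kN·m ≈ 8.682099 kN·m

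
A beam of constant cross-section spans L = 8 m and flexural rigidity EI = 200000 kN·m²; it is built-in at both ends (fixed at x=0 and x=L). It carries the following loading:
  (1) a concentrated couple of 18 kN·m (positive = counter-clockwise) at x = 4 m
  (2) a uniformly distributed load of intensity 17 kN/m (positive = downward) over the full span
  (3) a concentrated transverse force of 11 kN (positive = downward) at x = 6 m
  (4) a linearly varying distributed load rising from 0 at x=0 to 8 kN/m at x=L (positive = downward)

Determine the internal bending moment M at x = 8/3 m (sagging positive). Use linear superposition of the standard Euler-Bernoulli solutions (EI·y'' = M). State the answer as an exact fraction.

Load 1 — applied couple M₀=18 kN·m at a=4 m (b=L-a=4):
  M_1 = R_Ax - M_A  [x≤a] with R_A=27/8, M_A=9/2 = (27/8)·(8/3) - (9/2) = 9/2 kN·m
Load 2 — uniform load w=17 kN/m over full span:
  M_2 = wLx/2 - wL²/12 - wx²/2 = 17·8·(8/3)/2 - 17·8²/12 - 17·(8/3)²/2 = 272/9 kN·m
Load 3 — point force P=11 kN at a=6 m (b=L-a=2):
  M_3 = Pb²(3a+b)x/L³ - Pab²/L²  [x≤a] = 11·2²·(3·6+2)·(8/3)/8³ - 11·6·2²/8² = 11/24 kN·m
Load 4 — triangular load w₀=8 kN/m (0→w₀ over full span):
  M_4 = 3w₀Lx/20 - w₀L²/30 - w₀x³/(6L) = 3·8·8·(8/3)/20 - 8·8²/30 - 8·(8/3)³/(6·8) = 2176/405 kN·m
Superposition: M = Σ M_i = 131393/3240 kN·m ≈ 40.553395 kN·m

M(8/3) = 131393/3240 kN·m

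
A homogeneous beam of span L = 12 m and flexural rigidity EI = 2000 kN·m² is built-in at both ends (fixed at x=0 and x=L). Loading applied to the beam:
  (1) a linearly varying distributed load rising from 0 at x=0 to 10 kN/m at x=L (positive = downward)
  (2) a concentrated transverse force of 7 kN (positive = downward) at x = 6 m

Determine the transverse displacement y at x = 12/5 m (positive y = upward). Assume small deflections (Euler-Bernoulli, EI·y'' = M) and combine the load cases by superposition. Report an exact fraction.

Load 1 — triangular load w₀=10 kN/m (0→w₀ over full span):
  y_1 = -w₀x²(L-x)²(x+2L)/(120LEI) = -10·(12/5)²·(12-(12/5))²·((12/5)+2·12)/(120·12·2000) = -19008/390625 m
Load 2 — point force P=7 kN at a=6 m (b=L-a=6):
  y_2 = -Pb²x²(3aL-(3a+b)x)/(6L³EI)  [x≤a] = -7·6²·(12/5)²·(3·6·12-(3·6+6)·(12/5))/(6·12³·2000) = -693/62500 m
Superposition: y = Σ y_i = -93357/1562500 m ≈ -0.059748 m

y(12/5) = -93357/1562500 m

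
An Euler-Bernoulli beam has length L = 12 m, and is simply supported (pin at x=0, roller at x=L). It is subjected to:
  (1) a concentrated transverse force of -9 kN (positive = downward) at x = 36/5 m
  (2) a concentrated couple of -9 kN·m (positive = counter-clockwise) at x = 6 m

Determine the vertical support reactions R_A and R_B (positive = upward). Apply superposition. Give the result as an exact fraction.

Load 1 — point force P=-9 kN at a=36/5 m (b=L-a=24/5):
  R_A = Pb/L = (-9)·(24/5)/12 = -18/5 kN
  R_B = Pa/L = (-9)·(36/5)/12 = -27/5 kN
Load 2 — applied couple M₀=-9 kN·m at a=6 m (b=L-a=6):
  R_A = M₀/L = (-9)/12 = -3/4 kN
  R_B = -M₀/L = -(-9)/12 = 3/4 kN
Superposition: R_A = -87/20 kN, R_B = -93/20 kN

R_A = -87/20 kN, R_B = -93/20 kN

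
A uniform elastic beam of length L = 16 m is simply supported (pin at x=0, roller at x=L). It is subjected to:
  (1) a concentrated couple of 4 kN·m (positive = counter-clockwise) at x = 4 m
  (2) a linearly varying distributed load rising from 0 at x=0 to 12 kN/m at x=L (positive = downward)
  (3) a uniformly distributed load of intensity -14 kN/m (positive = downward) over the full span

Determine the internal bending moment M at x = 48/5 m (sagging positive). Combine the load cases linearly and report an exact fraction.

M(48/5) = -29384/125 kN·m

Load 1 — applied couple M₀=4 kN·m at a=4 m (b=L-a=12):
  M_1 = M₀x/L - M₀  [x>a] = 4·(48/5)/16 - 4 = -8/5 kN·m
Load 2 — triangular load w₀=12 kN/m (0→w₀ over full span):
  M_2 = w₀Lx/6 - w₀x³/(6L) = 12·16·(48/5)/6 - 12·(48/5)³/(6·16) = 24576/125 kN·m
Load 3 — uniform load w=-14 kN/m over full span:
  M_3 = wx(L-x)/2 = (-14)·(48/5)·(16-(48/5))/2 = -10752/25 kN·m
Superposition: M = Σ M_i = -29384/125 kN·m ≈ -235.072000 kN·m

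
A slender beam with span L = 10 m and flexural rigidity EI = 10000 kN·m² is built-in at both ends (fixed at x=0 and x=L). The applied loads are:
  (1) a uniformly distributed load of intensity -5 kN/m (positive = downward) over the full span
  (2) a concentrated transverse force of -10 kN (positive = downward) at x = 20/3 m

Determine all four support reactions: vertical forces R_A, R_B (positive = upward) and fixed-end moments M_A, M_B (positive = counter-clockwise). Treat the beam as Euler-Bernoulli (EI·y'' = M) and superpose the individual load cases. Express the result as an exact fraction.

R_A = -745/27 kN, M_A = -1325/27 kN·m, R_B = -875/27 kN, M_B = 1525/27 kN·m

Load 1 — uniform load w=-5 kN/m over full span:
  R_A = wL/2 = (-5)·10/2 = -25 kN
  M_A = wL²/12 = (-5)·10²/12 = -125/3 kN·m
  R_B = wL/2 = (-5)·10/2 = -25 kN
  M_B = -wL²/12 = -(-5)·10²/12 = 125/3 kN·m
Load 2 — point force P=-10 kN at a=20/3 m (b=L-a=10/3):
  R_A = Pb²(3a+b)/L³ = (-10)·(10/3)²·(3·(20/3)+(10/3))/10³ = -70/27 kN
  M_A = Pab²/L² = (-10)·(20/3)·(10/3)²/10² = -200/27 kN·m
  R_B = Pa²(a+3b)/L³ = (-10)·(20/3)²·((20/3)+3·(10/3))/10³ = -200/27 kN
  M_B = -Pa²b/L² = -(-10)·(20/3)²·(10/3)/10² = 400/27 kN·m
Superposition: R_A = -745/27 kN, M_A = -1325/27 kN·m, R_B = -875/27 kN, M_B = 1525/27 kN·m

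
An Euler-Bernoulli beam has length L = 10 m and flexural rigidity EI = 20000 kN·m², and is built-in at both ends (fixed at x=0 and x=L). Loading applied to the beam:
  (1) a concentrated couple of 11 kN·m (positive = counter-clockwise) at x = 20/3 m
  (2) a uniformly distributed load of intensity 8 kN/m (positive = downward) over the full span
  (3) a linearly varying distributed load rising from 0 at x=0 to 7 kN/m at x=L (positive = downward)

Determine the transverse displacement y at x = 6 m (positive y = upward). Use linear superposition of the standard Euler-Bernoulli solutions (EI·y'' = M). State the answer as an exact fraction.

y(6) = -3657/250000 m

Load 1 — applied couple M₀=11 kN·m at a=20/3 m (b=L-a=10/3):
  y_1 = (R_Ax³/6 - M_Ax²/2)/EI  [x≤a] with R_A=22/15, M_A=11/3 = ((22/15)·6³/6 - (11/3)·6²/2)/20000 = -33/50000 m
Load 2 — uniform load w=8 kN/m over full span:
  y_2 = -wx²(L-x)²/(24EI) = -8·6²·(10-6)²/(24·20000) = -6/625 m
Load 3 — triangular load w₀=7 kN/m (0→w₀ over full span):
  y_3 = -w₀x²(L-x)²(x+2L)/(120LEI) = -7·6²·(10-6)²·(6+2·10)/(120·10·20000) = -273/62500 m
Superposition: y = Σ y_i = -3657/250000 m ≈ -0.014628 m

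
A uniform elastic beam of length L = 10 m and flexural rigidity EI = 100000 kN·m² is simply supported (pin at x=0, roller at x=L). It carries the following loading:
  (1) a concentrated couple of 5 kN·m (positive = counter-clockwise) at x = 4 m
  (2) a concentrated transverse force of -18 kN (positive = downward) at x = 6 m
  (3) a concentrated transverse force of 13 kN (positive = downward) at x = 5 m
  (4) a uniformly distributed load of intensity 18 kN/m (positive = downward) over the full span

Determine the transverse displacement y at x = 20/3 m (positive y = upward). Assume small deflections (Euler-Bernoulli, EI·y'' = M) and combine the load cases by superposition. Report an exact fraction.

Load 1 — applied couple M₀=5 kN·m at a=4 m (b=L-a=6):
  y_1 = (M₀x³/(6L)-M₀(x-a)²/2+C₁x)/EI  [x>a] with C₁=M₀(3b²-L²)/(6L)=2/3 = (5·(20/3)³/(6·10)-5·((20/3)-4)²/2+(2/3)·(20/3))/100000 = 23/202500 m
Load 2 — point force P=-18 kN at a=6 m (b=L-a=4):
  y_2 = -Pa(L-x)(2Lx-a²-x²)/(6LEI)  [x>a] = -(-18)·6·(10-(20/3))·(2·10·(20/3)-6²-(20/3)²)/(6·10·100000) = 119/37500 m
Load 3 — point force P=13 kN at a=5 m (b=L-a=5):
  y_3 = -Pa(L-x)(2Lx-a²-x²)/(6LEI)  [x>a] = -13·5·(10-(20/3))·(2·10·(20/3)-5²-(20/3)²)/(6·10·100000) = -299/129600 m
Load 4 — uniform load w=18 kN/m over full span:
  y_4 = -wx(L³-2Lx²+x³)/(24EI) = -18·(20/3)·(10³-2·10·(20/3)²+(20/3)³)/(24·100000) = -11/540 m
Superposition: y = Σ y_i = -34903/1800000 m ≈ -0.019391 m

y(20/3) = -34903/1800000 m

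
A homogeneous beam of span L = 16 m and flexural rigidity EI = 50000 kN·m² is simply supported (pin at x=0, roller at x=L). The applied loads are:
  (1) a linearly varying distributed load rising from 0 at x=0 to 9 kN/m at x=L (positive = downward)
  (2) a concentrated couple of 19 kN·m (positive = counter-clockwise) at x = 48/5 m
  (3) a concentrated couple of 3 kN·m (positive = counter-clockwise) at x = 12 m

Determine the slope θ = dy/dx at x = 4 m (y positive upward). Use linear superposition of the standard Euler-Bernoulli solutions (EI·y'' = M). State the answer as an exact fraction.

θ(4) = -82897/7500000 rad

Load 1 — triangular load w₀=9 kN/m (0→w₀ over full span):
  θ_1 = -w₀(7L⁴-30L²x²+15x⁴)/(360LEI) = -9·(7·16⁴-30·16²·4²+15·4⁴)/(360·16·50000) = -1327/125000 rad
Load 2 — applied couple M₀=19 kN·m at a=48/5 m (b=L-a=32/5):
  θ_2 = (M₀x²/(2L)+C₁)/EI  [x≤a] with C₁=M₀(3b²-L²)/(6L)=-1976/75 = (19·4²/(2·16)+(-1976/75))/50000 = -2527/7500000 rad
Load 3 — applied couple M₀=3 kN·m at a=12 m (b=L-a=4):
  θ_3 = (M₀x²/(2L)+C₁)/EI  [x≤a] with C₁=M₀(3b²-L²)/(6L)=-13/2 = (3·4²/(2·16)+(-13/2))/50000 = -1/10000 rad
Superposition: θ = Σ θ_i = -82897/7500000 rad ≈ -0.011053 rad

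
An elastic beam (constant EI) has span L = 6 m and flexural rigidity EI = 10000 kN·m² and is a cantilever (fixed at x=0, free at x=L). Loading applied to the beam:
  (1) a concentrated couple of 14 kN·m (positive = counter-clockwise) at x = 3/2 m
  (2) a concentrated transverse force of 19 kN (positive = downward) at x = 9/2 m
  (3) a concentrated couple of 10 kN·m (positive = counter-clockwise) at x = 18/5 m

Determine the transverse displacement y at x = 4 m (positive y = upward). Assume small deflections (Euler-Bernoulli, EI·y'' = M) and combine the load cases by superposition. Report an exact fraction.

Load 1 — applied couple M₀=14 kN·m at a=3/2 m (b=L-a=9/2):
  y_1 = M₀a(2x-a)/(2EI)  [x>a] = 14·(3/2)·(2·4-(3/2))/(2·10000) = 273/40000 m
Load 2 — point force P=19 kN at a=9/2 m (b=L-a=3/2):
  y_2 = -Px²(3a-x)/(6EI)  [x≤a] = -19·4²·(3·(9/2)-4)/(6·10000) = -361/7500 m
Load 3 — applied couple M₀=10 kN·m at a=18/5 m (b=L-a=12/5):
  y_3 = M₀a(2x-a)/(2EI)  [x>a] = 10·(18/5)·(2·4-(18/5))/(2·10000) = 99/12500 m
Superposition: y = Σ y_i = -20033/600000 m ≈ -0.033388 m

y(4) = -20033/600000 m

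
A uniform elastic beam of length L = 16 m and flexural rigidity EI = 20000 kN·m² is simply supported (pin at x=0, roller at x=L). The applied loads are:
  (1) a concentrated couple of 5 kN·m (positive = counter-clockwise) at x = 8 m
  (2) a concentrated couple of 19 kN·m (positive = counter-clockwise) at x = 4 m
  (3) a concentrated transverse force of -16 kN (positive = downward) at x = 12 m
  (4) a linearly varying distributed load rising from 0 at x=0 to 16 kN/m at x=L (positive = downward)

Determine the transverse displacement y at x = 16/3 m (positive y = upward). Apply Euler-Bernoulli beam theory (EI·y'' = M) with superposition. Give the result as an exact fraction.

y(16/3) = -219259/911250 m

Load 1 — applied couple M₀=5 kN·m at a=8 m (b=L-a=8):
  y_1 = (M₀x³/(6L)+C₁x)/EI  [x≤a] with C₁=M₀(3b²-L²)/(6L)=-10/3 = (5·(16/3)³/(6·16)+(-10/3)·(16/3))/20000 = -1/2025 m
Load 2 — applied couple M₀=19 kN·m at a=4 m (b=L-a=12):
  y_2 = (M₀x³/(6L)-M₀(x-a)²/2+C₁x)/EI  [x>a] with C₁=M₀(3b²-L²)/(6L)=209/6 = (19·(16/3)³/(6·16)-19·((16/3)-4)²/2+(209/6)·(16/3))/20000 = 1007/101250 m
Load 3 — point force P=-16 kN at a=12 m (b=L-a=4):
  y_3 = -Pbx(L²-b²-x²)/(6LEI)  [x≤a] = -(-16)·4·(16/3)·(16²-4²-(16/3)²)/(6·16·20000) = 1904/50625 m
Load 4 — triangular load w₀=16 kN/m (0→w₀ over full span):
  y_4 = -w₀x(7L⁴-10L²x²+3x⁴)/(360LEI) = -16·(16/3)·(7·16⁴-10·16²·(16/3)²+3·(16/3)⁴)/(360·16·20000) = -131072/455625 m
Superposition: y = Σ y_i = -219259/911250 m ≈ -0.240613 m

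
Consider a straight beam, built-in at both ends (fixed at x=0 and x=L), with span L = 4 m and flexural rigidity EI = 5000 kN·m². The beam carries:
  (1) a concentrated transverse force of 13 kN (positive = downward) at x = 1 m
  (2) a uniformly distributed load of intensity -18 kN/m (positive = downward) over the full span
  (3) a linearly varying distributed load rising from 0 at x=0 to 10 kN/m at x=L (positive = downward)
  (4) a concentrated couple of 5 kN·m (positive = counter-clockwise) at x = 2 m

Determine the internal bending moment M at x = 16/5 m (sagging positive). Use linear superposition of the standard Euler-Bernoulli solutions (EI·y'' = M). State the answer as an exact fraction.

Load 1 — point force P=13 kN at a=1 m (b=L-a=3):
  M_1 = Pa²(a+3b)(L-x)/L³ - Pa²b/L²  [x>a] = 13·1²·(1+3·3)·(4-(16/5))/4³ - 13·1²·3/4² = -13/16 kN·m
Load 2 — uniform load w=-18 kN/m over full span:
  M_2 = wLx/2 - wL²/12 - wx²/2 = (-18)·4·(16/5)/2 - (-18)·4²/12 - (-18)·(16/5)²/2 = 24/25 kN·m
Load 3 — triangular load w₀=10 kN/m (0→w₀ over full span):
  M_3 = 3w₀Lx/20 - w₀L²/30 - w₀x³/(6L) = 3·10·4·(16/5)/20 - 10·4²/30 - 10·(16/5)³/(6·4) = 16/75 kN·m
Load 4 — applied couple M₀=5 kN·m at a=2 m (b=L-a=2):
  M_4 = R_Ax - M_A - M₀  [x>a] with R_A=15/8, M_A=5/4 = (15/8)·(16/5) - (5/4) - 5 = -1/4 kN·m
Superposition: M = Σ M_i = 133/1200 kN·m ≈ 0.110833 kN·m

M(16/5) = 133/1200 kN·m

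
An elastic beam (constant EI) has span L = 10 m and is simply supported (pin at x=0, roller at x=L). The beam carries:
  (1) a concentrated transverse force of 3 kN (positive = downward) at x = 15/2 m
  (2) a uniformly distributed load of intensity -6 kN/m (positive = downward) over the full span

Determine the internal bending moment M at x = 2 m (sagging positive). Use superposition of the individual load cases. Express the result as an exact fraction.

M(2) = -93/2 kN·m

Load 1 — point force P=3 kN at a=15/2 m (b=L-a=5/2):
  M_1 = Pbx/L  [x≤a] = 3·(5/2)·2/10 = 3/2 kN·m
Load 2 — uniform load w=-6 kN/m over full span:
  M_2 = wx(L-x)/2 = (-6)·2·(10-2)/2 = -48 kN·m
Superposition: M = Σ M_i = -93/2 kN·m ≈ -46.500000 kN·m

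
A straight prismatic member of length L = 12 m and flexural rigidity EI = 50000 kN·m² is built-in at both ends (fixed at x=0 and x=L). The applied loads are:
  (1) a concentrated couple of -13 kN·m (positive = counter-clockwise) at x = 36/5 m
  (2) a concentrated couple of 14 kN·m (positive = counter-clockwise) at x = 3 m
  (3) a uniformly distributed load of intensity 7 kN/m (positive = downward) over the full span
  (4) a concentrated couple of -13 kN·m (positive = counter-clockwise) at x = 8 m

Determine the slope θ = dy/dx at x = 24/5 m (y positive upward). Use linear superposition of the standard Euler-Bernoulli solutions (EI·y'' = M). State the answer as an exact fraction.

θ(24/5) = -24817/31250000 rad

Load 1 — applied couple M₀=-13 kN·m at a=36/5 m (b=L-a=24/5):
  θ_1 = (R_Ax²/2 - M_Ax)/EI  [x≤a] with R_A=-39/25, M_A=-104/25 = ((-39/25)·(24/5)²/2 - (-104/25)·(24/5))/50000 = 78/1953125 rad
Load 2 — applied couple M₀=14 kN·m at a=3 m (b=L-a=9):
  θ_2 = (R_Ax²/2 - M_Ax - M₀(x-a))/EI  [x>a] with R_A=21/16, M_A=-21/8 = ((21/16)·(24/5)²/2 - (-21/8)·(24/5) - 14·((24/5)-3))/50000 = 63/1250000 rad
Load 3 — uniform load w=7 kN/m over full span:
  θ_3 = -wx(L-x)(L-2x)/(12EI) = -7·(24/5)·(12-(24/5))·(12-2·(24/5))/(12·50000) = -378/390625 rad
Load 4 — applied couple M₀=-13 kN·m at a=8 m (b=L-a=4):
  θ_4 = (R_Ax²/2 - M_Ax)/EI  [x≤a] with R_A=-13/9, M_A=-13/3 = ((-13/9)·(24/5)²/2 - (-13/3)·(24/5))/50000 = 13/156250 rad
Superposition: θ = Σ θ_i = -24817/31250000 rad ≈ -0.000794 rad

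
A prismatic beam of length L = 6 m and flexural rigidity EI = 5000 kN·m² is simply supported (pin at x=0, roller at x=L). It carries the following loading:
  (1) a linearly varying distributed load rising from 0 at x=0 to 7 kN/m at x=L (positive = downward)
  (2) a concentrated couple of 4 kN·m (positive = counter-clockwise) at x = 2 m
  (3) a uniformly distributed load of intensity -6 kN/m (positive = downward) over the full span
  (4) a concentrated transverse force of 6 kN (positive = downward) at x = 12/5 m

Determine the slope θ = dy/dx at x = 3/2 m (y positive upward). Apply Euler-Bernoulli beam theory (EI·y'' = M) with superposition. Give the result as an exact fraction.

Load 1 — triangular load w₀=7 kN/m (0→w₀ over full span):
  θ_1 = -w₀(7L⁴-30L²x²+15x⁴)/(360LEI) = -7·(7·6⁴-30·6²·(3/2)²+15·(3/2)⁴)/(360·6·5000) = -27867/6400000 rad
Load 2 — applied couple M₀=4 kN·m at a=2 m (b=L-a=4):
  θ_2 = (M₀x²/(2L)+C₁)/EI  [x≤a] with C₁=M₀(3b²-L²)/(6L)=4/3 = (4·(3/2)²/(2·6)+(4/3))/5000 = 1/2400 rad
Load 3 — uniform load w=-6 kN/m over full span:
  θ_3 = -w(L³-6Lx²+4x³)/(24EI) = -(-6)·(6³-6·6·(3/2)²+4·(3/2)³)/(24·5000) = 297/40000 rad
Load 4 — point force P=6 kN at a=12/5 m (b=L-a=18/5):
  θ_4 = -Pb(L²-b²-3x²)/(6LEI)  [x≤a] = -6·(18/5)·(6²-(18/5)²-3·(3/2)²)/(6·6·5000) = -4887/2500000 rad
Superposition: θ = Σ θ_i = 735671/480000000 rad ≈ 0.001533 rad

θ(3/2) = 735671/480000000 rad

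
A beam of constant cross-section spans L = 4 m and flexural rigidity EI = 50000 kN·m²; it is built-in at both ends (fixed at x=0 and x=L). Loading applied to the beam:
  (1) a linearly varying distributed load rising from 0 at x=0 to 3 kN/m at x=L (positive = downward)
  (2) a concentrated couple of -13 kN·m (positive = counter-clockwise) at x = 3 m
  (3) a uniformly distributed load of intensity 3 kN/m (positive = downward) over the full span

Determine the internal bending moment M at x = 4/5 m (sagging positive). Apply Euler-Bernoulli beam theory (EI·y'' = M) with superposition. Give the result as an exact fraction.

M(4/5) = 1507/2000 kN·m

Load 1 — triangular load w₀=3 kN/m (0→w₀ over full span):
  M_1 = 3w₀Lx/20 - w₀L²/30 - w₀x³/(6L) = 3·3·4·(4/5)/20 - 3·4²/30 - 3·(4/5)³/(6·4) = -28/125 kN·m
Load 2 — applied couple M₀=-13 kN·m at a=3 m (b=L-a=1):
  M_2 = R_Ax - M_A  [x≤a] with R_A=-117/32, M_A=-65/16 = (-117/32)·(4/5) - (-65/16) = 91/80 kN·m
Load 3 — uniform load w=3 kN/m over full span:
  M_3 = wLx/2 - wL²/12 - wx²/2 = 3·4·(4/5)/2 - 3·4²/12 - 3·(4/5)²/2 = -4/25 kN·m
Superposition: M = Σ M_i = 1507/2000 kN·m ≈ 0.753500 kN·m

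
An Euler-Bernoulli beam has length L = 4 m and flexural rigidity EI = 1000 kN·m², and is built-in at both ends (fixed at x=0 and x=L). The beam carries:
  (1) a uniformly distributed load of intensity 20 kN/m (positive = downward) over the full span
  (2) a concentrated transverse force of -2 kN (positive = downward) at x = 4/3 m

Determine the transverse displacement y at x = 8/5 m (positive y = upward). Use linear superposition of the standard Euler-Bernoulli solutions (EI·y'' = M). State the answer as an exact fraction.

Load 1 — uniform load w=20 kN/m over full span:
  y_1 = -wx²(L-x)²/(24EI) = -20·(8/5)²·(4-(8/5))²/(24·1000) = -192/15625 m
Load 2 — point force P=-2 kN at a=4/3 m (b=L-a=8/3):
  y_2 = -Pa²(L-x)²(3bL-(3b+a)(L-x))/(6L³EI)  [x>a] = -(-2)·(4/3)²·(4-(8/5))²·(3·(8/3)·4-(3·(8/3)+(4/3))·(4-(8/5)))/(6·4³·1000) = 8/15625 m
Superposition: y = Σ y_i = -184/15625 m ≈ -0.011776 m

y(8/5) = -184/15625 m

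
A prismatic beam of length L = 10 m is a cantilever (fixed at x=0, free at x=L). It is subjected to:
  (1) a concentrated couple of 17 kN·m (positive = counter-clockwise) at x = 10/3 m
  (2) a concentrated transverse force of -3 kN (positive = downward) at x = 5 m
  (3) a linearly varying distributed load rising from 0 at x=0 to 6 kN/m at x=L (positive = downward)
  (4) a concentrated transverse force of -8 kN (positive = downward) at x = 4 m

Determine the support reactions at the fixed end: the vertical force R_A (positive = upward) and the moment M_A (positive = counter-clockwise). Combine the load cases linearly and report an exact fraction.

R_A = 19 kN, M_A = 136 kN·m

Load 1 — applied couple M₀=17 kN·m at a=10/3 m (b=L-a=20/3):
  R_A = 0 kN
  M_A = -M₀ = -17 kN·m
Load 2 — point force P=-3 kN at a=5 m (b=L-a=5):
  R_A = P = (-3) = -3 kN
  M_A = Pa = (-3)·5 = -15 kN·m
Load 3 — triangular load w₀=6 kN/m (0→w₀ over full span):
  R_A = w₀L/2 = 6·10/2 = 30 kN
  M_A = w₀L²/3 = 6·10²/3 = 200 kN·m
Load 4 — point force P=-8 kN at a=4 m (b=L-a=6):
  R_A = P = (-8) = -8 kN
  M_A = Pa = (-8)·4 = -32 kN·m
Superposition: R_A = 19 kN, M_A = 136 kN·m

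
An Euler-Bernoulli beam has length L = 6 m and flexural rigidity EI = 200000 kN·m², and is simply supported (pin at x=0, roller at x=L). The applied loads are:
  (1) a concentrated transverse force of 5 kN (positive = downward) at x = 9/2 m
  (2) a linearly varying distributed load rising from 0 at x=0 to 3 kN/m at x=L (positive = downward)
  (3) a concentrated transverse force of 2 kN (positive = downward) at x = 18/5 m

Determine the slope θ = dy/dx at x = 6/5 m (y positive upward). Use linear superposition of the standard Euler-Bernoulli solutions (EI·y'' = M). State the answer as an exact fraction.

θ(6/5) = -401409/4000000000 rad

Load 1 — point force P=5 kN at a=9/2 m (b=L-a=3/2):
  θ_1 = -Pb(L²-b²-3x²)/(6LEI)  [x≤a] = -5·(3/2)·(6²-(3/2)²-3·(6/5)²)/(6·6·200000) = -981/32000000 rad
Load 2 — triangular load w₀=3 kN/m (0→w₀ over full span):
  θ_2 = -w₀(7L⁴-30L²x²+15x⁴)/(360LEI) = -3·(7·6⁴-30·6²·(6/5)²+15·(6/5)⁴)/(360·6·200000) = -819/15625000 rad
Load 3 — point force P=2 kN at a=18/5 m (b=L-a=12/5):
  θ_3 = -Pb(L²-b²-3x²)/(6LEI)  [x≤a] = -2·(12/5)·(6²-(12/5)²-3·(6/5)²)/(6·6·200000) = -27/1562500 rad
Superposition: θ = Σ θ_i = -401409/4000000000 rad ≈ -0.000100 rad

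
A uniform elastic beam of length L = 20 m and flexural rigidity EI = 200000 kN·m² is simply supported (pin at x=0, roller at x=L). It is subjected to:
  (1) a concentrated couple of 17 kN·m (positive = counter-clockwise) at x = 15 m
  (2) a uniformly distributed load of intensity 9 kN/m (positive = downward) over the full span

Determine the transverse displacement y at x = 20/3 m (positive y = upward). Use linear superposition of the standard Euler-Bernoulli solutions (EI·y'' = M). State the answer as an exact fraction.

Load 1 — applied couple M₀=17 kN·m at a=15 m (b=L-a=5):
  y_1 = (M₀x³/(6L)+C₁x)/EI  [x≤a] with C₁=M₀(3b²-L²)/(6L)=-1105/24 = (17·(20/3)³/(6·20)+(-1105/24)·(20/3))/200000 = -1717/1296000 m
Load 2 — uniform load w=9 kN/m over full span:
  y_2 = -wx(L³-2Lx²+x³)/(24EI) = -9·(20/3)·(20³-2·20·(20/3)²+(20/3)³)/(24·200000) = -11/135 m
Superposition: y = Σ y_i = -107317/1296000 m ≈ -0.082806 m

y(20/3) = -107317/1296000 m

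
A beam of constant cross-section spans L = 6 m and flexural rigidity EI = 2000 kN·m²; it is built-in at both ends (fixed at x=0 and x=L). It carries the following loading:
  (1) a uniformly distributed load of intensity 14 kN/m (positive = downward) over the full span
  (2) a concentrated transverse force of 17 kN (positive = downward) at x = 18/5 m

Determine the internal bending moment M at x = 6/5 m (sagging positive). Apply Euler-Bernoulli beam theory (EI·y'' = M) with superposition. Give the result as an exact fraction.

Load 1 — uniform load w=14 kN/m over full span:
  M_1 = wLx/2 - wL²/12 - wx²/2 = 14·6·(6/5)/2 - 14·6²/12 - 14·(6/5)²/2 = -42/25 kN·m
Load 2 — point force P=17 kN at a=18/5 m (b=L-a=12/5):
  M_2 = Pb²(3a+b)x/L³ - Pab²/L²  [x≤a] = 17·(12/5)²·(3·(18/5)+(12/5))·(6/5)/6³ - 17·(18/5)·(12/5)²/6² = -1632/625 kN·m
Superposition: M = Σ M_i = -2682/625 kN·m ≈ -4.291200 kN·m

M(6/5) = -2682/625 kN·m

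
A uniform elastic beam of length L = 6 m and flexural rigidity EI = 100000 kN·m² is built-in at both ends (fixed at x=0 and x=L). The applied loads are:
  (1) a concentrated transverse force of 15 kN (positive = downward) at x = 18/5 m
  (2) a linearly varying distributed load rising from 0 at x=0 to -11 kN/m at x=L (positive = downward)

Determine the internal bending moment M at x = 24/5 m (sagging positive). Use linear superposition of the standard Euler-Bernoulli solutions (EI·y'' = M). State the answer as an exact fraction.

Load 1 — point force P=15 kN at a=18/5 m (b=L-a=12/5):
  M_1 = Pa²(a+3b)(L-x)/L³ - Pa²b/L²  [x>a] = 15·(18/5)²·((18/5)+3·(12/5))·(6-(24/5))/6³ - 15·(18/5)²·(12/5)/6² = -162/125 kN·m
Load 2 — triangular load w₀=-11 kN/m (0→w₀ over full span):
  M_2 = 3w₀Lx/20 - w₀L²/30 - w₀x³/(6L) = 3·(-11)·6·(24/5)/20 - (-11)·6²/30 - (-11)·(24/5)³/(6·6) = -66/125 kN·m
Superposition: M = Σ M_i = -228/125 kN·m ≈ -1.824000 kN·m

M(24/5) = -228/125 kN·m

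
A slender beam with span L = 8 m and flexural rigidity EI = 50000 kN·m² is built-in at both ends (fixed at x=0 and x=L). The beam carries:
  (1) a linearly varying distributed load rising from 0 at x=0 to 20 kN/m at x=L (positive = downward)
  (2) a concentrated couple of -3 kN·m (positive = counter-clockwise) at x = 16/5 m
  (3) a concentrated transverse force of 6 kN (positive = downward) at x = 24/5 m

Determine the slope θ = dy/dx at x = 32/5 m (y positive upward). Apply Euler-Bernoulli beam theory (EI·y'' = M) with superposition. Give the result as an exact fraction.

θ(32/5) = 29659/29296875 rad

Load 1 — triangular load w₀=20 kN/m (0→w₀ over full span):
  θ_1 = -w₀(2x(L-x)(L-2x)(x+2L)+x²(L-x)²)/(120LEI) = -20·(2·(32/5)·(8-(32/5))·(8-2·(32/5))·((32/5)+2·8)+(32/5)²·(8-(32/5))²)/(120·8·50000) = 1024/1171875 rad
Load 2 — applied couple M₀=-3 kN·m at a=16/5 m (b=L-a=24/5):
  θ_2 = (R_Ax²/2 - M_Ax - M₀(x-a))/EI  [x>a] with R_A=-27/50, M_A=-9/25 = ((-27/50)·(32/5)²/2 - (-9/25)·(32/5) - (-3)·((32/5)-(16/5)))/50000 = 33/1953125 rad
Load 3 — point force P=6 kN at a=24/5 m (b=L-a=16/5):
  θ_3 = Pa²(L-x)(2bL-(3b+a)(L-x))/(2L³EI)  [x>a] = 6·(24/5)²·(8-(32/5))·(2·(16/5)·8-(3·(16/5)+(24/5))·(8-(32/5)))/(2·8³·50000) = 1188/9765625 rad
Superposition: θ = Σ θ_i = 29659/29296875 rad ≈ 0.001012 rad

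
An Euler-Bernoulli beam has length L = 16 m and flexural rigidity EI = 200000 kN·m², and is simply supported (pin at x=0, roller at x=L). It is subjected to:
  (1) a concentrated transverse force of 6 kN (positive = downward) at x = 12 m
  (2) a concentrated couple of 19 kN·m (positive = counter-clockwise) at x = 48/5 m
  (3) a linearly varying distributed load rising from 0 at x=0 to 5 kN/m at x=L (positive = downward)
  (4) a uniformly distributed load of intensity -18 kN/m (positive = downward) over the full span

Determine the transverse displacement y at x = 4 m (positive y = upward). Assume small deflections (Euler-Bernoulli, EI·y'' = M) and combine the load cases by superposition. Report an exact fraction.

Load 1 — point force P=6 kN at a=12 m (b=L-a=4):
  y_1 = -Pbx(L²-b²-x²)/(6LEI)  [x≤a] = -6·4·4·(16²-4²-4²)/(6·16·200000) = -7/6250 m
Load 2 — applied couple M₀=19 kN·m at a=48/5 m (b=L-a=32/5):
  y_2 = (M₀x³/(6L)+C₁x)/EI  [x≤a] with C₁=M₀(3b²-L²)/(6L)=-1976/75 = (19·4³/(6·16)+(-1976/75)·4)/200000 = -1159/2500000 m
Load 3 — triangular load w₀=5 kN/m (0→w₀ over full span):
  y_3 = -w₀x(7L⁴-10L²x²+3x⁴)/(360LEI) = -5·4·(7·16⁴-10·16²·4²+3·4⁴)/(360·16·200000) = -109/15000 m
Load 4 — uniform load w=-18 kN/m over full span:
  y_4 = -wx(L³-2Lx²+x³)/(24EI) = -(-18)·4·(16³-2·16·4²+4³)/(24·200000) = 171/3125 m
Superposition: y = Σ y_i = 344023/7500000 m ≈ 0.045870 m

y(4) = 344023/7500000 m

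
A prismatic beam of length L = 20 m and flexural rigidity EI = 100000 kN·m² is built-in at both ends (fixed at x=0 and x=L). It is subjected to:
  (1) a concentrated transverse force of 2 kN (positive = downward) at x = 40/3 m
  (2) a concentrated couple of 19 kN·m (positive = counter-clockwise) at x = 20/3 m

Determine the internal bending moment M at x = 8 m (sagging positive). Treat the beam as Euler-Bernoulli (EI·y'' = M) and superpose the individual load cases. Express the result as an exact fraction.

Load 1 — point force P=2 kN at a=40/3 m (b=L-a=20/3):
  M_1 = Pb²(3a+b)x/L³ - Pab²/L²  [x≤a] = 2·(20/3)²·(3·(40/3)+(20/3))·8/20³ - 2·(40/3)·(20/3)²/20² = 32/27 kN·m
Load 2 — applied couple M₀=19 kN·m at a=20/3 m (b=L-a=40/3):
  M_2 = R_Ax - M_A - M₀  [x>a] with R_A=19/15, M_A=0 = (19/15)·8 - 0 - 19 = -133/15 kN·m
Superposition: M = Σ M_i = -1037/135 kN·m ≈ -7.681481 kN·m

M(8) = -1037/135 kN·m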